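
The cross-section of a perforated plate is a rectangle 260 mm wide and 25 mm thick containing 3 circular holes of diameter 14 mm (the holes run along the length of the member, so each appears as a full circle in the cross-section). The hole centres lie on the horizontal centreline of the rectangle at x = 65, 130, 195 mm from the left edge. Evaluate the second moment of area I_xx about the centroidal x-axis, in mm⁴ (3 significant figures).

I_xx ≈ 3.33 × 10⁵ mm⁴

Treat the section as a set of non-overlapping primitives; coordinates are from the bounding-box lower-left.
Plate: 260 × 25, A = 6 500 mm², y = 12.5 mm, Ī = 338 542 mm⁴.
Hole 1 (subtracted): ⌀14, A = 153.94 mm², y = 12.5 mm, Ī = 1885.7 mm⁴.
Hole 2 (subtracted): ⌀14, A = 153.94 mm², y = 12.5 mm, Ī = 1885.7 mm⁴.
Hole 3 (subtracted): ⌀14, A = 153.94 mm², y = 12.5 mm, Ī = 1885.7 mm⁴.
By symmetry the centroid is at mid-height, ȳ = 12.5 mm.
All pieces are centred on the centroidal x-axis, so I = ΣĪ (holes subtracted) = 332 884 mm⁴.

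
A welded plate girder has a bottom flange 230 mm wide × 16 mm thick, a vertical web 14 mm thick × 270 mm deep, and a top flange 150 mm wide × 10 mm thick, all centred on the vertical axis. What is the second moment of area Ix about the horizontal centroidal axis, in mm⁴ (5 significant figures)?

Treat the section as a set of non-overlapping primitives; coordinates are from the bounding-box lower-left.
Bottom plate: 230 × 16, A = 3 680 mm², y = 8 mm, Ī = 78506.67 mm⁴.
Web plate: 14 × 270, A = 3 780 mm², y = 151 mm, Ī = 22 963 500 mm⁴.
Top plate: 150 × 10, A = 1 500 mm², y = 291 mm, Ī = 12 500 mm⁴.
Centroid: ȳ = ΣA·y / ΣA = 115.7054 mm.
Transfer each piece to the horizontal centroidal axis using Ī + A·d² with d = y − 115.7054:
  bottom plate: d = -107.7054 mm → contributes +42 768 140 mm⁴
  web plate: d = 35.29464 mm → contributes +27 672 291 mm⁴
  top plate: d = 175.2946 mm → contributes +46 104 818 mm⁴
Total I = 116 545 249 mm⁴.

Ix ≈ 1.1655 × 10⁸ mm⁴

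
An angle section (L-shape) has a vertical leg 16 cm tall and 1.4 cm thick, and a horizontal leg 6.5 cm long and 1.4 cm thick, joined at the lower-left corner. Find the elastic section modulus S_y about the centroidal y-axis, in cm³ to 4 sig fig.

Split into non-overlapping primitives; take the origin at the lower-left of the bounding box.
Vertical leg: 1.4 × 16, A = 22.4 cm², x = 0.7 cm, Ī = 3.65867 cm⁴.
Horizontal leg (remainder): 5.1 × 1.4, A = 7.14 cm², x = 3.95 cm, Ī = 15.476 cm⁴.
Centroid: x̄ = ΣA·x / ΣA = 1.48555 cm.
Transfer each piece to the centroidal y-axis using Ī + A·d² with d = x − 1.48555:
  vertical leg: d = -0.785545 cm → contributes +17.4813 cm⁴
  horizontal leg (remainder): d = 2.46445 cm → contributes +58.841 cm⁴
Total I = 76.3223 cm⁴.
Extreme fibre distance c = 5.01445 cm; S = I/c = 15.2205 cm³.

S_y ≈ 15.22 cm³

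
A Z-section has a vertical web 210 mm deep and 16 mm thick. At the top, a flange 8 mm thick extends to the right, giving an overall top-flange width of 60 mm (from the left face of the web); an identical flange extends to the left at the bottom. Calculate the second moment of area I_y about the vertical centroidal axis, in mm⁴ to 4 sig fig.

Treat the section as a set of non-overlapping primitives; coordinates are from the bounding-box lower-left.
Web: 16 × 210, A = 3 360 mm², x = 52 mm, Ī = 71 680 mm⁴.
Top flange (beyond web): 44 × 8, A = 352 mm², x = 82 mm, Ī = 56789.3 mm⁴.
Bottom flange (beyond web): 44 × 8, A = 352 mm², x = 22 mm, Ī = 56789.3 mm⁴.
Centroid: x̄ = ΣA·x / ΣA = 52 mm.
Transfer each piece to the vertical centroidal axis using Ī + A·d² with d = x − 52:
  web: d = 0 mm → contributes +71 680 mm⁴
  top flange (beyond web): d = 30 mm → contributes +373 589 mm⁴
  bottom flange (beyond web): d = -30 mm → contributes +373 589 mm⁴
Total I = 818 859 mm⁴.

I_y ≈ 8.189 × 10⁵ mm⁴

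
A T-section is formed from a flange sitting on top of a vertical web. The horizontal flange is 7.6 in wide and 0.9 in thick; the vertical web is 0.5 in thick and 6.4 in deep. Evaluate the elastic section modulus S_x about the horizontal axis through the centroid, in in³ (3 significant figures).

S_x ≈ 7.11 in³

Break the section into simple shapes (no overlaps), measuring from the bottom-left corner of the bounding box.
Flange: 7.6 × 0.9, A = 6.84 in², y = 6.85 in, Ī = 0.4617 in⁴.
Web: 0.5 × 6.4, A = 3.2 in², y = 3.2 in, Ī = 10.923 in⁴.
Centroid: ȳ = ΣA·y / ΣA = 5.6867 in.
Transfer each piece to the horizontal axis through the centroid using Ī + A·d² with d = y − 5.6867:
  flange: d = 1.1633 in → contributes +9.7188 in⁴
  web: d = -2.4867 in → contributes +30.71 in⁴
Total I = 40.428 in⁴.
Extreme fibre distance c = 5.6867 in; S = I/c = 7.1094 in³.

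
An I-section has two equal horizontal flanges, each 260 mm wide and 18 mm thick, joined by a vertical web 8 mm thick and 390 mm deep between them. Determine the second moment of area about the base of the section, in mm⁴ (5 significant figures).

Break the section into simple shapes (no overlaps), measuring from the bottom-left corner of the bounding box.
Bottom flange: 260 × 18, A = 4 680 mm², y = 9 mm, Ī = 126 360 mm⁴.
Web: 8 × 390, A = 3 120 mm², y = 213 mm, Ī = 39 546 000 mm⁴.
Top flange: 260 × 18, A = 4 680 mm², y = 417 mm, Ī = 126 360 mm⁴.
Transfer each piece to the bottom edge using Ī + A·d² with d = y − 0:
  bottom flange: d = 9 mm → contributes +505 440 mm⁴
  web: d = 213 mm → contributes +181 097 280 mm⁴
  top flange: d = 417 mm → contributes +813 926 880 mm⁴
Total I = 995 529 600 mm⁴.

I_base ≈ 9.9553 × 10⁸ mm⁴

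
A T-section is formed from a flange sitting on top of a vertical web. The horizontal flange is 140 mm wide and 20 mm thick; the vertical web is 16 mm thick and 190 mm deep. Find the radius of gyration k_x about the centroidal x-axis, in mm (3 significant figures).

k_x ≈ 65.8 mm

Decompose the section into non-overlapping parts with the origin at the bottom-left of its bounding rectangle.
Flange: 140 × 20, A = 2 800 mm², y = 200 mm, Ī = 93 333 mm⁴.
Web: 16 × 190, A = 3 040 mm², y = 95 mm, Ī = 9 145 333 mm⁴.
Centroid: ȳ = ΣA·y / ΣA = 145.34 mm.
Transfer each piece to the centroidal x-axis using Ī + A·d² with d = y − 145.34:
  flange: d = 54.658 mm → contributes +8 458 182 mm⁴
  web: d = -50.342 mm → contributes +16 849 799 mm⁴
Total I = 25 307 982 mm⁴.
Radius of gyration: k = √(I/A) = √(25 307 982 / 5 840) = 65.83 mm.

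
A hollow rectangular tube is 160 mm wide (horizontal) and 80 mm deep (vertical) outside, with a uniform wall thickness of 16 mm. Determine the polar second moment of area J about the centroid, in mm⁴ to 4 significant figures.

Decompose the section into non-overlapping parts with the origin at the bottom-left of its bounding rectangle.
Outer rectangle: 160 × 80, A = 12 800 mm², y = 40 mm, Ī = 6 826 667 mm⁴.
Inner void (subtracted): 128 × 48, A = 6 144 mm², y = 40 mm, Ī = 1 179 648 mm⁴.
By symmetry the centroid is at mid-height, ȳ = 40 mm.
All pieces are centred on the centroidal x-axis, so I = ΣĪ (holes subtracted) = 5 647 019 mm⁴.
Repeating about the centroidal y-axis gives I_y = 18 918 059 mm⁴.
Polar second moment: J = I_x + I_y = 24 565 077 mm⁴.

J ≈ 2.457 × 10⁷ mm⁴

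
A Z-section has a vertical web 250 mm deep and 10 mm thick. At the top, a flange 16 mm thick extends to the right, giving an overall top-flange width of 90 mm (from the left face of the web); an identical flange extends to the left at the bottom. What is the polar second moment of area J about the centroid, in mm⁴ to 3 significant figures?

Decompose the section into non-overlapping parts with the origin at the bottom-left of its bounding rectangle.
Web: 10 × 250, A = 2 500 mm², y = 125 mm, Ī = 13 020 833 mm⁴.
Top flange (beyond web): 80 × 16, A = 1 280 mm², y = 242 mm, Ī = 27 307 mm⁴.
Bottom flange (beyond web): 80 × 16, A = 1 280 mm², y = 8 mm, Ī = 27 307 mm⁴.
Centroid: ȳ = ΣA·y / ΣA = 125 mm.
Transfer each piece to the centroidal x-axis using Ī + A·d² with d = y − 125:
  web: d = 0 mm → contributes +13 020 833 mm⁴
  top flange (beyond web): d = 117 mm → contributes +17 549 227 mm⁴
  bottom flange (beyond web): d = -117 mm → contributes +17 549 227 mm⁴
Total I = 48 119 287 mm⁴.
For the y-axis: x̄ = 85 mm.
Repeating about the centroidal y-axis gives I_y = 6 570 167 mm⁴.
Polar second moment: J = I_x + I_y = 54 689 453 mm⁴.

J ≈ 5.47 × 10⁷ mm⁴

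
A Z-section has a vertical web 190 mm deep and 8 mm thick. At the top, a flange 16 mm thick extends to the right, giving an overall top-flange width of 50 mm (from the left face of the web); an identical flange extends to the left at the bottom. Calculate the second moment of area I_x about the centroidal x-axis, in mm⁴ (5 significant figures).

I_x ≈ 1.4774 × 10⁷ mm⁴

Decompose the section into non-overlapping parts with the origin at the bottom-left of its bounding rectangle.
Web: 8 × 190, A = 1 520 mm², y = 95 mm, Ī = 4 572 667 mm⁴.
Top flange (beyond web): 42 × 16, A = 672 mm², y = 182 mm, Ī = 14 336 mm⁴.
Bottom flange (beyond web): 42 × 16, A = 672 mm², y = 8 mm, Ī = 14 336 mm⁴.
Centroid: ȳ = ΣA·y / ΣA = 95 mm.
Transfer each piece to the centroidal x-axis using Ī + A·d² with d = y − 95:
  web: d = 0 mm → contributes +4 572 667 mm⁴
  top flange (beyond web): d = 87 mm → contributes +5 100 704 mm⁴
  bottom flange (beyond web): d = -87 mm → contributes +5 100 704 mm⁴
Total I = 14 774 075 mm⁴.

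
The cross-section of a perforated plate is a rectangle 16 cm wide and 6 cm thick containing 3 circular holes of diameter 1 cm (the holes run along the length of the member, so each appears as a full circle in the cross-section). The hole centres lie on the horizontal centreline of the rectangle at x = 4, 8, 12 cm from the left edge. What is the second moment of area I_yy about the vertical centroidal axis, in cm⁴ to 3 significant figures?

I_yy ≈ 2020 cm⁴

Treat the section as a set of non-overlapping primitives; coordinates are from the bounding-box lower-left.
Plate: 16 × 6, A = 96 cm², x = 8 cm, Ī = 2 048 cm⁴.
Hole 1 (subtracted): ⌀1, A = 0.7854 cm², x = 4 cm, Ī = 0.049087 cm⁴.
Hole 2 (subtracted): ⌀1, A = 0.7854 cm², x = 8 cm, Ī = 0.049087 cm⁴.
Hole 3 (subtracted): ⌀1, A = 0.7854 cm², x = 12 cm, Ī = 0.049087 cm⁴.
By symmetry the centroid is at mid-width, x̄ = 8 cm.
Transfer each piece to the vertical centroidal axis using Ī + A·d² with d = x − 8:
  plate: d = 0 cm → contributes +2 048 cm⁴
  hole 1: d = -4 cm → contributes −12.615 cm⁴
  hole 2: d = 0 cm → contributes −0.049087 cm⁴
  hole 3: d = 4 cm → contributes −12.615 cm⁴
Total I = 2022.7 cm⁴.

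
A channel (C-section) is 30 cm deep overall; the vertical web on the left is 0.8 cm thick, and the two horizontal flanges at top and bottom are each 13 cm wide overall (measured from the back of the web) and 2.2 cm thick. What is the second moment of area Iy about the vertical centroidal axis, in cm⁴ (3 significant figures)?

Iy ≈ 1370 cm⁴

Decompose the section into non-overlapping parts with the origin at the bottom-left of its bounding rectangle.
Web: 0.8 × 30, A = 24 cm², x = 0.4 cm, Ī = 1.28 cm⁴.
Top flange (beyond web): 12.2 × 2.2, A = 26.84 cm², x = 6.9 cm, Ī = 332.91 cm⁴.
Bottom flange (beyond web): 12.2 × 2.2, A = 26.84 cm², x = 6.9 cm, Ī = 332.91 cm⁴.
Centroid: x̄ = ΣA·x / ΣA = 4.8918 cm.
Transfer each piece to the vertical centroidal axis using Ī + A·d² with d = x − 4.8918:
  web: d = -4.4918 cm → contributes +485.5 cm⁴
  top flange (beyond web): d = 2.0082 cm → contributes +441.15 cm⁴
  bottom flange (beyond web): d = 2.0082 cm → contributes +441.15 cm⁴
Total I = 1367.8 cm⁴.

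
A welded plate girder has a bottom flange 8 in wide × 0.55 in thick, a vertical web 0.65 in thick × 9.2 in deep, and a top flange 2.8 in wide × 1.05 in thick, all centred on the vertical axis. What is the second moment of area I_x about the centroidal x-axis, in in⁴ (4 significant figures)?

I_x ≈ 221.3 in⁴

Break the section into simple shapes (no overlaps), measuring from the bottom-left corner of the bounding box.
Bottom plate: 8 × 0.55, A = 4.4 in², y = 0.275 in, Ī = 0.110917 in⁴.
Web plate: 0.65 × 9.2, A = 5.98 in², y = 5.15 in, Ī = 42.1789 in⁴.
Top plate: 2.8 × 1.05, A = 2.94 in², y = 10.275 in, Ī = 0.270113 in⁴.
Centroid: ȳ = ΣA·y / ΣA = 4.67083 in.
Transfer each piece to the centroidal x-axis using Ī + A·d² with d = y − 4.67083:
  bottom plate: d = -4.39583 in → contributes +85.1337 in⁴
  web plate: d = 0.479167 in → contributes +43.5519 in⁴
  top plate: d = 5.60417 in → contributes +92.6058 in⁴
Total I = 221.291 in⁴.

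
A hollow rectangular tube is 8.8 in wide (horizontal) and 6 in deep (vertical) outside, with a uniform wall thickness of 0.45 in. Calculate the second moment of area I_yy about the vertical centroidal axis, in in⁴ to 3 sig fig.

Decompose the section into non-overlapping parts with the origin at the bottom-left of its bounding rectangle.
Outer rectangle: 8.8 × 6, A = 52.8 in², x = 4.4 in, Ī = 340.74 in⁴.
Inner void (subtracted): 7.9 × 5.1, A = 40.29 in², x = 4.4 in, Ī = 209.54 in⁴.
By symmetry the centroid is at mid-width, x̄ = 4.4 in.
All pieces are centred on the vertical centroidal axis, so I = ΣĪ (holes subtracted) = 131.19 in⁴.

I_yy ≈ 131 in⁴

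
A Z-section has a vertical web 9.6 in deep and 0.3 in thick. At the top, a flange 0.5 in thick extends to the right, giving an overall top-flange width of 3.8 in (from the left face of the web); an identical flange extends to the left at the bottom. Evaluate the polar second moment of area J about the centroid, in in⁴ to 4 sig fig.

Split into non-overlapping primitives; take the origin at the lower-left of the bounding box.
Web: 0.3 × 9.6, A = 2.88 in², y = 4.8 in, Ī = 22.1184 in⁴.
Top flange (beyond web): 3.5 × 0.5, A = 1.75 in², y = 9.35 in, Ī = 0.0364583 in⁴.
Bottom flange (beyond web): 3.5 × 0.5, A = 1.75 in², y = 0.25 in, Ī = 0.0364583 in⁴.
Centroid: ȳ = ΣA·y / ΣA = 4.8 in.
Transfer each piece to the centroidal x-axis using Ī + A·d² with d = y − 4.8:
  web: d = 0 in → contributes +22.1184 in⁴
  top flange (beyond web): d = 4.55 in → contributes +36.2658 in⁴
  bottom flange (beyond web): d = -4.55 in → contributes +36.2658 in⁴
Total I = 94.6501 in⁴.
For the y-axis: x̄ = 3.65 in.
Repeating about the centroidal y-axis gives I_y = 16.2295 in⁴.
Polar second moment: J = I_x + I_y = 110.88 in⁴.

J ≈ 110.9 in⁴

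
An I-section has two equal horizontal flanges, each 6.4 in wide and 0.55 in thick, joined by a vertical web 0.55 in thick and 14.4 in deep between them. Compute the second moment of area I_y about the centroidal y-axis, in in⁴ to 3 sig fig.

Split into non-overlapping primitives; take the origin at the lower-left of the bounding box.
Bottom flange: 6.4 × 0.55, A = 3.52 in², x = 3.2 in, Ī = 12.015 in⁴.
Web: 0.55 × 14.4, A = 7.92 in², x = 3.2 in, Ī = 0.19965 in⁴.
Top flange: 6.4 × 0.55, A = 3.52 in², x = 3.2 in, Ī = 12.015 in⁴.
By symmetry the centroid is at mid-width, x̄ = 3.2 in.
All pieces are centred on the centroidal y-axis, so I = ΣĪ = 24.23 in⁴.

I_y ≈ 24.2 in⁴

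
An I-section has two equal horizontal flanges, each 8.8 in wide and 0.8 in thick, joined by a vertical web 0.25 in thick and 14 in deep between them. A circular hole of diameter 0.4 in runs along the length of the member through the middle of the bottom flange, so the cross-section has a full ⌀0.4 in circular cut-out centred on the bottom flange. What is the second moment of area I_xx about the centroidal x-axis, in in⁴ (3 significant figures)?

Decompose the section into non-overlapping parts with the origin at the bottom-left of its bounding rectangle.
Bottom flange: 8.8 × 0.8, A = 7.04 in², y = 0.4 in, Ī = 0.37547 in⁴.
Web: 0.25 × 14, A = 3.5 in², y = 7.8 in, Ī = 57.167 in⁴.
Top flange: 8.8 × 0.8, A = 7.04 in², y = 15.2 in, Ī = 0.37547 in⁴.
Hole (subtracted): ⌀0.4, A = 0.12566 in², y = 0.4 in, Ī = 0.0012566 in⁴.
Centroid: ȳ = ΣA·y / ΣA = 7.8533 in.
Transfer each piece to the centroidal x-axis using Ī + A·d² with d = y − 7.8533:
  bottom flange: d = -7.4533 in → contributes +391.46 in⁴
  web: d = -0.053277 in → contributes +57.177 in⁴
  top flange: d = 7.3467 in → contributes +380.35 in⁴
  hole: d = -7.4533 in → contributes −6.982 in⁴
Total I = 822.01 in⁴.

I_xx ≈ 822 in⁴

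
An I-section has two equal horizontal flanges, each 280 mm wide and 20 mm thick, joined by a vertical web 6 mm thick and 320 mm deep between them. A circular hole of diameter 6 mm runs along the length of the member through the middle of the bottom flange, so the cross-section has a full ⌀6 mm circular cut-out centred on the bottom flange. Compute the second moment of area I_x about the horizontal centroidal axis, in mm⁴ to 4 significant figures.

Treat the section as a set of non-overlapping primitives; coordinates are from the bounding-box lower-left.
Bottom flange: 280 × 20, A = 5 600 mm², y = 10 mm, Ī = 186 667 mm⁴.
Web: 6 × 320, A = 1 920 mm², y = 180 mm, Ī = 16 384 000 mm⁴.
Top flange: 280 × 20, A = 5 600 mm², y = 350 mm, Ī = 186 667 mm⁴.
Hole (subtracted): ⌀6, A = 28.2743 mm², y = 10 mm, Ī = 63.6173 mm⁴.
Centroid: ȳ = ΣA·y / ΣA = 180.367 mm.
Transfer each piece to the horizontal centroidal axis using Ī + A·d² with d = y − 180.367:
  bottom flange: d = -170.367 mm → contributes +162 726 477 mm⁴
  web: d = -0.367151 mm → contributes +16 384 259 mm⁴
  top flange: d = 169.633 mm → contributes +161 328 367 mm⁴
  hole: d = -170.367 mm → contributes −820 725 mm⁴
Total I = 339 618 377 mm⁴.

I_x ≈ 3.396 × 10⁸ mm⁴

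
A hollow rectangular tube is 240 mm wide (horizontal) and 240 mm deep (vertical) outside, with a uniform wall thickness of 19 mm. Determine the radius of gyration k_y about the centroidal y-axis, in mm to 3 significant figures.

Treat the section as a set of non-overlapping primitives; coordinates are from the bounding-box lower-left.
Outer rectangle: 240 × 240, A = 57 600 mm², x = 120 mm, Ī = 276 480 000 mm⁴.
Inner void (subtracted): 202 × 202, A = 40 804 mm², x = 120 mm, Ī = 138 747 201 mm⁴.
By symmetry the centroid is at mid-width, x̄ = 120 mm.
All pieces are centred on the centroidal y-axis, so I = ΣĪ (holes subtracted) = 137 732 799 mm⁴.
Radius of gyration: k = √(I/A) = √(137 732 799 / 16 796) = 90.556 mm.

k_y ≈ 90.6 mm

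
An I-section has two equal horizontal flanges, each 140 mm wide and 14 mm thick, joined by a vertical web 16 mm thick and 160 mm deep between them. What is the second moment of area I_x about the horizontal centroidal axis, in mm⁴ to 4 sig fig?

Treat the section as a set of non-overlapping primitives; coordinates are from the bounding-box lower-left.
Bottom flange: 140 × 14, A = 1 960 mm², y = 7 mm, Ī = 32013.3 mm⁴.
Web: 16 × 160, A = 2 560 mm², y = 94 mm, Ī = 5 461 333 mm⁴.
Top flange: 140 × 14, A = 1 960 mm², y = 181 mm, Ī = 32013.3 mm⁴.
By symmetry the centroid is at mid-height, ȳ = 94 mm.
Transfer each piece to the horizontal centroidal axis using Ī + A·d² with d = y − 94:
  bottom flange: d = -87 mm → contributes +14 867 253 mm⁴
  web: d = 0 mm → contributes +5 461 333 mm⁴
  top flange: d = 87 mm → contributes +14 867 253 mm⁴
Total I = 35 195 840 mm⁴.

I_x ≈ 3.520 × 10⁷ mm⁴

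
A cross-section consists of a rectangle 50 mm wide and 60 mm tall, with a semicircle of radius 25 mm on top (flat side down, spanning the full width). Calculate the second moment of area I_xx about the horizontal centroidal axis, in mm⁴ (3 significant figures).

I_xx ≈ 2.16 × 10⁶ mm⁴

Split into non-overlapping primitives; take the origin at the lower-left of the bounding box.
Rectangular body: 50 × 60, A = 3 000 mm², y = 30 mm, Ī = 900 000 mm⁴.
Semicircular cap: semicircle r = 25, A = 981.75 mm², y = 70.61 mm, Ī = 42 874 mm⁴.
Centroid: ȳ = ΣA·y / ΣA = 40.013 mm.
Transfer each piece to the horizontal centroidal axis using Ī + A·d² with d = y − 40.013:
  rectangular body: d = -10.013 mm → contributes +1 200 778 mm⁴
  semicircular cap: d = 30.597 mm → contributes +961 985 mm⁴
Total I = 2 162 763 mm⁴.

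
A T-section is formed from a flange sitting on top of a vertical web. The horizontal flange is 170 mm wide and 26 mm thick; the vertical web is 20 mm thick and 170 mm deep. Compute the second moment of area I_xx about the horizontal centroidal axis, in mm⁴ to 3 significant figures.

I_xx ≈ 2.69 × 10⁷ mm⁴

Split into non-overlapping primitives; take the origin at the lower-left of the bounding box.
Flange: 170 × 26, A = 4 420 mm², y = 183 mm, Ī = 248 993 mm⁴.
Web: 20 × 170, A = 3 400 mm², y = 85 mm, Ī = 8 188 333 mm⁴.
Centroid: ȳ = ΣA·y / ΣA = 140.39 mm.
Transfer each piece to the horizontal centroidal axis using Ī + A·d² with d = y − 140.39:
  flange: d = 42.609 mm → contributes +8 273 508 mm⁴
  web: d = -55.391 mm → contributes +18 620 202 mm⁴
Total I = 26 893 709 mm⁴.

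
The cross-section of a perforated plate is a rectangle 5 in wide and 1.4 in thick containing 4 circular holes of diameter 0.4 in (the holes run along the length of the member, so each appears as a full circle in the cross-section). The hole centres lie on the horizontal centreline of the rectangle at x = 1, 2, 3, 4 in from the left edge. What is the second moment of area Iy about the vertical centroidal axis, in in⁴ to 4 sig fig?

Decompose the section into non-overlapping parts with the origin at the bottom-left of its bounding rectangle.
Plate: 5 × 1.4, A = 7 in², x = 2.5 in, Ī = 14.5833 in⁴.
Hole 1 (subtracted): ⌀0.4, A = 0.125664 in², x = 1 in, Ī = 0.00125664 in⁴.
Hole 2 (subtracted): ⌀0.4, A = 0.125664 in², x = 2 in, Ī = 0.00125664 in⁴.
Hole 3 (subtracted): ⌀0.4, A = 0.125664 in², x = 3 in, Ī = 0.00125664 in⁴.
Hole 4 (subtracted): ⌀0.4, A = 0.125664 in², x = 4 in, Ī = 0.00125664 in⁴.
By symmetry the centroid is at mid-width, x̄ = 2.5 in.
Transfer each piece to the vertical centroidal axis using Ī + A·d² with d = x − 2.5:
  plate: d = 0 in → contributes +14.5833 in⁴
  hole 1: d = -1.5 in → contributes −0.284 in⁴
  hole 2: d = -0.5 in → contributes −0.0326726 in⁴
  hole 3: d = 0.5 in → contributes −0.0326726 in⁴
  hole 4: d = 1.5 in → contributes −0.284 in⁴
Total I = 13.95 in⁴.

Iy ≈ 13.95 in⁴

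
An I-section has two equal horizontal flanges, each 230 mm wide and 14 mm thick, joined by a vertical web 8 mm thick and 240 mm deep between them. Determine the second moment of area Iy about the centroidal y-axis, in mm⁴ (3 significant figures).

Decompose the section into non-overlapping parts with the origin at the bottom-left of its bounding rectangle.
Bottom flange: 230 × 14, A = 3 220 mm², x = 115 mm, Ī = 14 194 833 mm⁴.
Web: 8 × 240, A = 1 920 mm², x = 115 mm, Ī = 10 240 mm⁴.
Top flange: 230 × 14, A = 3 220 mm², x = 115 mm, Ī = 14 194 833 mm⁴.
By symmetry the centroid is at mid-width, x̄ = 115 mm.
All pieces are centred on the centroidal y-axis, so I = ΣĪ = 28 399 907 mm⁴.

Iy ≈ 2.84 × 10⁷ mm⁴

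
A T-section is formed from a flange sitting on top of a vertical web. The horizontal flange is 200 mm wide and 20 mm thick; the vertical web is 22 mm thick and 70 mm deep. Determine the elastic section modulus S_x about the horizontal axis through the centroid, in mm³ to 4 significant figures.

Split into non-overlapping primitives; take the origin at the lower-left of the bounding box.
Flange: 200 × 20, A = 4 000 mm², y = 80 mm, Ī = 133 333 mm⁴.
Web: 22 × 70, A = 1 540 mm², y = 35 mm, Ī = 628 833 mm⁴.
Centroid: ȳ = ΣA·y / ΣA = 67.491 mm.
Transfer each piece to the horizontal axis through the centroid using Ī + A·d² with d = y − 67.491:
  flange: d = 12.509 mm → contributes +759 236 mm⁴
  web: d = -32.491 mm → contributes +2 254 555 mm⁴
Total I = 3 013 791 mm⁴.
Extreme fibre distance c = 67.491 mm; S = I/c = 44654.7 mm³.

S_x ≈ 4.465 × 10⁴ mm³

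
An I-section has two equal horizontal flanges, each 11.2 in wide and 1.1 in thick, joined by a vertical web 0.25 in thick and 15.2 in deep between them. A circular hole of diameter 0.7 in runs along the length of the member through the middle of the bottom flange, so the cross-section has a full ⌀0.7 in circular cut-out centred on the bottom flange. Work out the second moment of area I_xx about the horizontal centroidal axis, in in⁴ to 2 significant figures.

I_xx ≈ 1700 in⁴

Break the section into simple shapes (no overlaps), measuring from the bottom-left corner of the bounding box.
Bottom flange: 11.2 × 1.1, A = 12.32 in², y = 0.55 in, Ī = 1.242 in⁴.
Web: 0.25 × 15.2, A = 3.8 in², y = 8.7 in, Ī = 73.16 in⁴.
Top flange: 11.2 × 1.1, A = 12.32 in², y = 16.85 in, Ī = 1.242 in⁴.
Hole (subtracted): ⌀0.7, A = 0.3848 in², y = 0.55 in, Ī = 0.01179 in⁴.
Centroid: ȳ = ΣA·y / ΣA = 8.812 in.
Transfer each piece to the horizontal centroidal axis using Ī + A·d² with d = y − 8.812:
  bottom flange: d = -8.262 in → contributes +842.2 in⁴
  web: d = -0.1118 in → contributes +73.21 in⁴
  top flange: d = 8.038 in → contributes +797.3 in⁴
  hole: d = -8.262 in → contributes −26.28 in⁴
Total I = 1 686 in⁴.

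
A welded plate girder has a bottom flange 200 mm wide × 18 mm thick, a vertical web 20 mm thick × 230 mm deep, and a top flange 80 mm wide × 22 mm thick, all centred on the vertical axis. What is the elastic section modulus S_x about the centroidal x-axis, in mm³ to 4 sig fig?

Split into non-overlapping primitives; take the origin at the lower-left of the bounding box.
Bottom plate: 200 × 18, A = 3 600 mm², y = 9 mm, Ī = 97 200 mm⁴.
Web plate: 20 × 230, A = 4 600 mm², y = 133 mm, Ī = 20 278 333 mm⁴.
Top plate: 80 × 22, A = 1 760 mm², y = 259 mm, Ī = 70986.7 mm⁴.
Centroid: ȳ = ΣA·y / ΣA = 110.446 mm.
Transfer each piece to the centroidal x-axis using Ī + A·d² with d = y − 110.446:
  bottom plate: d = -101.446 mm → contributes +37 145 689 mm⁴
  web plate: d = 22.5542 mm → contributes +22 618 320 mm⁴
  top plate: d = 148.554 mm → contributes +38 911 292 mm⁴
Total I = 98 675 301 mm⁴.
Extreme fibre distance c = 159.554 mm; S = I/c = 618 444 mm³.

S_x ≈ 6.184 × 10⁵ mm³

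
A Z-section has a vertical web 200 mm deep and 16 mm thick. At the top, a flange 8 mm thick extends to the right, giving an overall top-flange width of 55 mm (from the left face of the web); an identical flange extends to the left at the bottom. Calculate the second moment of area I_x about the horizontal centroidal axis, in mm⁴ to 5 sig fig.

I_x ≈ 1.6421 × 10⁷ mm⁴

Treat the section as a set of non-overlapping primitives; coordinates are from the bounding-box lower-left.
Web: 16 × 200, A = 3 200 mm², y = 100 mm, Ī = 10 666 667 mm⁴.
Top flange (beyond web): 39 × 8, A = 312 mm², y = 196 mm, Ī = 1 664 mm⁴.
Bottom flange (beyond web): 39 × 8, A = 312 mm², y = 4 mm, Ī = 1 664 mm⁴.
Centroid: ȳ = ΣA·y / ΣA = 100 mm.
Transfer each piece to the horizontal centroidal axis using Ī + A·d² with d = y − 100:
  web: d = 0 mm → contributes +10 666 667 mm⁴
  top flange (beyond web): d = 96 mm → contributes +2 877 056 mm⁴
  bottom flange (beyond web): d = -96 mm → contributes +2 877 056 mm⁴
Total I = 16 420 779 mm⁴.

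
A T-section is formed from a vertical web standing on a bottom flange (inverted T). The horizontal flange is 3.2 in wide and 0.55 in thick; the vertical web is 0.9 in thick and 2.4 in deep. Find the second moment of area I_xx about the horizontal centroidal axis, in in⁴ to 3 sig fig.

I_xx ≈ 3.19 in⁴

Treat the section as a set of non-overlapping primitives; coordinates are from the bounding-box lower-left.
Flange: 3.2 × 0.55, A = 1.76 in², y = 0.275 in, Ī = 0.044367 in⁴.
Web: 0.9 × 2.4, A = 2.16 in², y = 1.75 in, Ī = 1.0368 in⁴.
Centroid: ȳ = ΣA·y / ΣA = 1.0878 in.
Transfer each piece to the horizontal centroidal axis using Ī + A·d² with d = y − 1.0878:
  flange: d = -0.81276 in → contributes +1.207 in⁴
  web: d = 0.66224 in → contributes +1.9841 in⁴
Total I = 3.1911 in⁴.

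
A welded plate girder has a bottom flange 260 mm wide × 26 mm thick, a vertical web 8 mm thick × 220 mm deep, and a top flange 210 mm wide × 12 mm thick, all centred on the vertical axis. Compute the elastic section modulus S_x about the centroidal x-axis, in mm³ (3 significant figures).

Decompose the section into non-overlapping parts with the origin at the bottom-left of its bounding rectangle.
Bottom plate: 260 × 26, A = 6 760 mm², y = 13 mm, Ī = 380 813 mm⁴.
Web plate: 8 × 220, A = 1 760 mm², y = 136 mm, Ī = 7 098 667 mm⁴.
Top plate: 210 × 12, A = 2 520 mm², y = 252 mm, Ī = 30 240 mm⁴.
Centroid: ȳ = ΣA·y / ΣA = 87.163 mm.
Transfer each piece to the centroidal x-axis using Ī + A·d² with d = y − 87.163:
  bottom plate: d = -74.163 mm → contributes +37 561 875 mm⁴
  web plate: d = 48.837 mm → contributes +11 296 352 mm⁴
  top plate: d = 164.84 mm → contributes +68 501 720 mm⁴
Total I = 117 359 947 mm⁴.
Extreme fibre distance c = 170.84 mm; S = I/c = 686 970 mm³.

S_x ≈ 6.87 × 10⁵ mm³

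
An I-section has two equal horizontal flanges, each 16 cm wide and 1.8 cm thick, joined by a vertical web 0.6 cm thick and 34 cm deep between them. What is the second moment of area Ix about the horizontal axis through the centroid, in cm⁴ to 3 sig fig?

Treat the section as a set of non-overlapping primitives; coordinates are from the bounding-box lower-left.
Bottom flange: 16 × 1.8, A = 28.8 cm², y = 0.9 cm, Ī = 7.776 cm⁴.
Web: 0.6 × 34, A = 20.4 cm², y = 18.8 cm, Ī = 1965.2 cm⁴.
Top flange: 16 × 1.8, A = 28.8 cm², y = 36.7 cm, Ī = 7.776 cm⁴.
By symmetry the centroid is at mid-height, ȳ = 18.8 cm.
Transfer each piece to the horizontal axis through the centroid using Ī + A·d² with d = y − 18.8:
  bottom flange: d = -17.9 cm → contributes +9235.6 cm⁴
  web: d = 0 cm → contributes +1965.2 cm⁴
  top flange: d = 17.9 cm → contributes +9235.6 cm⁴
Total I = 20 436 cm⁴.

Ix ≈ 2.04 × 10⁴ cm⁴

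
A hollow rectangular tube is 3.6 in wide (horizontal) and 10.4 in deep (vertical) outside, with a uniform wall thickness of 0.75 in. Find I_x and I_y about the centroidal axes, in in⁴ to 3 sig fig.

Treat the section as a set of non-overlapping primitives; coordinates are from the bounding-box lower-left.
Outer rectangle: 3.6 × 10.4, A = 37.44 in², y = 5.2 in, Ī = 337.46 in⁴.
Inner void (subtracted): 2.1 × 8.9, A = 18.69 in², y = 5.2 in, Ī = 123.37 in⁴.
By symmetry the centroid is at mid-height, ȳ = 5.2 in.
All pieces are centred on the centroidal x-axis, so I = ΣĪ (holes subtracted) = 214.09 in⁴.
Repeating about the centroidal y-axis gives I_y = 33.567 in⁴.

I_x ≈ 214 in⁴, I_y ≈ 33.6 in⁴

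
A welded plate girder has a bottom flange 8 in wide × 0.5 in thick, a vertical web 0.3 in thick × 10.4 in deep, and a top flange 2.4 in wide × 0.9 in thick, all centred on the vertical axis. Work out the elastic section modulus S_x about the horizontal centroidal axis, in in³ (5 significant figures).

S_x ≈ 28.902 in³

Treat the section as a set of non-overlapping primitives; coordinates are from the bounding-box lower-left.
Bottom plate: 8 × 0.5, A = 4 in², y = 0.25 in, Ī = 0.08333333 in⁴.
Web plate: 0.3 × 10.4, A = 3.12 in², y = 5.7 in, Ī = 28.1216 in⁴.
Top plate: 2.4 × 0.9, A = 2.16 in², y = 11.35 in, Ī = 0.1458 in⁴.
Centroid: ȳ = ΣA·y / ΣA = 4.665948 in.
Transfer each piece to the horizontal centroidal axis using Ī + A·d² with d = y − 4.665948:
  bottom plate: d = -4.415948 in → contributes +78.08573 in⁴
  web plate: d = 1.034052 in → contributes +31.4577 in⁴
  top plate: d = 6.684052 in → contributes +96.64714 in⁴
Total I = 206.1906 in⁴.
Extreme fibre distance c = 7.134052 in; S = I/c = 28.90231 in³.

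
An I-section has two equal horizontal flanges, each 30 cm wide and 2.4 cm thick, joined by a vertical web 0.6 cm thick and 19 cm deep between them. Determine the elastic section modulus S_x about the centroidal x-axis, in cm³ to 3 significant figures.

S_x ≈ 1420 cm³

Split into non-overlapping primitives; take the origin at the lower-left of the bounding box.
Bottom flange: 30 × 2.4, A = 72 cm², y = 1.2 cm, Ī = 34.56 cm⁴.
Web: 0.6 × 19, A = 11.4 cm², y = 11.9 cm, Ī = 342.95 cm⁴.
Top flange: 30 × 2.4, A = 72 cm², y = 22.6 cm, Ī = 34.56 cm⁴.
By symmetry the centroid is at mid-height, ȳ = 11.9 cm.
Transfer each piece to the centroidal x-axis using Ī + A·d² with d = y − 11.9:
  bottom flange: d = -10.7 cm → contributes +8277.8 cm⁴
  web: d = 0 cm → contributes +342.95 cm⁴
  top flange: d = 10.7 cm → contributes +8277.8 cm⁴
Total I = 16 899 cm⁴.
Extreme fibre distance c = 11.9 cm; S = I/c = 1420.1 cm³.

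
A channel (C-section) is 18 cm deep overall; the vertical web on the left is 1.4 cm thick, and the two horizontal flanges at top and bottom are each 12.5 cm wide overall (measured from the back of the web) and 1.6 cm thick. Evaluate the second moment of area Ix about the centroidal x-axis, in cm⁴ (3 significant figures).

Treat the section as a set of non-overlapping primitives; coordinates are from the bounding-box lower-left.
Web: 1.4 × 18, A = 25.2 cm², y = 9 cm, Ī = 680.4 cm⁴.
Top flange (beyond web): 11.1 × 1.6, A = 17.76 cm², y = 17.2 cm, Ī = 3.7888 cm⁴.
Bottom flange (beyond web): 11.1 × 1.6, A = 17.76 cm², y = 0.8 cm, Ī = 3.7888 cm⁴.
By symmetry the centroid is at mid-height, ȳ = 9 cm.
Transfer each piece to the centroidal x-axis using Ī + A·d² with d = y − 9:
  web: d = 0 cm → contributes +680.4 cm⁴
  top flange (beyond web): d = 8.2 cm → contributes +1 198 cm⁴
  bottom flange (beyond web): d = -8.2 cm → contributes +1 198 cm⁴
Total I = 3076.3 cm⁴.

Ix ≈ 3080 cm⁴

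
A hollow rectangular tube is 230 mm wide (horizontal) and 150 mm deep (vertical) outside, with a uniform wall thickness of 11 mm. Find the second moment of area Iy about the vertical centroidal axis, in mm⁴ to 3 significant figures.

Iy ≈ 5.61 × 10⁷ mm⁴

Decompose the section into non-overlapping parts with the origin at the bottom-left of its bounding rectangle.
Outer rectangle: 230 × 150, A = 34 500 mm², x = 115 mm, Ī = 152 087 500 mm⁴.
Inner void (subtracted): 208 × 128, A = 26 624 mm², x = 115 mm, Ī = 95 988 395 mm⁴.
By symmetry the centroid is at mid-width, x̄ = 115 mm.
All pieces are centred on the vertical centroidal axis, so I = ΣĪ (holes subtracted) = 56 099 105 mm⁴.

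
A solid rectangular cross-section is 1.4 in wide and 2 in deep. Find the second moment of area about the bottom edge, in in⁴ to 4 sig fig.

The section: 1.4 × 2, A = 2.8 in², y = 1 in, Ī = 0.933333 in⁴.
Transfer it to the bottom edge using Ī + A·d² with d = y − 0:
  the section: d = 1 in → contributes +3.73333 in⁴
Total I = 3.73333 in⁴.

I_base ≈ 3.733 in⁴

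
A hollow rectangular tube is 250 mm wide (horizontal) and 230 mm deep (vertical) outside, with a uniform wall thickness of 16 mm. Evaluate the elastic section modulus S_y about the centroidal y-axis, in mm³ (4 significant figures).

S_y ≈ 1.028 × 10⁶ mm³

Treat the section as a set of non-overlapping primitives; coordinates are from the bounding-box lower-left.
Outer rectangle: 250 × 230, A = 57 500 mm², x = 125 mm, Ī = 299 479 167 mm⁴.
Inner void (subtracted): 218 × 198, A = 43 164 mm², x = 125 mm, Ī = 170 943 828 mm⁴.
By symmetry the centroid is at mid-width, x̄ = 125 mm.
All pieces are centred on the centroidal y-axis, so I = ΣĪ (holes subtracted) = 128 535 339 mm⁴.
Extreme fibre distance c = 125 mm; S = I/c = 1 028 283 mm³.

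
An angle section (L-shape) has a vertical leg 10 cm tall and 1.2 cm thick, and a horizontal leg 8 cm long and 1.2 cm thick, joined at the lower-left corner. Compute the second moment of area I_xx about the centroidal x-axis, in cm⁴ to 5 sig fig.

Split into non-overlapping primitives; take the origin at the lower-left of the bounding box.
Vertical leg: 1.2 × 10, A = 12 cm², y = 5 cm, Ī = 100 cm⁴.
Horizontal leg (remainder): 6.8 × 1.2, A = 8.16 cm², y = 0.6 cm, Ī = 0.9792 cm⁴.
Centroid: ȳ = ΣA·y / ΣA = 3.219048 cm.
Transfer each piece to the centroidal x-axis using Ī + A·d² with d = y − 3.219048:
  vertical leg: d = 1.780952 cm → contributes +138.0615 cm⁴
  horizontal leg (remainder): d = -2.619048 cm → contributes +56.95199 cm⁴
Total I = 195.0135 cm⁴.

I_xx ≈ 195.01 cm⁴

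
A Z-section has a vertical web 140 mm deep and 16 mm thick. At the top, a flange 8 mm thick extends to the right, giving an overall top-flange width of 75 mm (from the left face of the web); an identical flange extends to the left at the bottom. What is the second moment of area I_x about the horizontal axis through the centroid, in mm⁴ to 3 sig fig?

Treat the section as a set of non-overlapping primitives; coordinates are from the bounding-box lower-left.
Web: 16 × 140, A = 2 240 mm², y = 70 mm, Ī = 3 658 667 mm⁴.
Top flange (beyond web): 59 × 8, A = 472 mm², y = 136 mm, Ī = 2517.3 mm⁴.
Bottom flange (beyond web): 59 × 8, A = 472 mm², y = 4 mm, Ī = 2517.3 mm⁴.
Centroid: ȳ = ΣA·y / ΣA = 70 mm.
Transfer each piece to the horizontal axis through the centroid using Ī + A·d² with d = y − 70:
  web: d = 0 mm → contributes +3 658 667 mm⁴
  top flange (beyond web): d = 66 mm → contributes +2 058 549 mm⁴
  bottom flange (beyond web): d = -66 mm → contributes +2 058 549 mm⁴
Total I = 7 775 765 mm⁴.

I_x ≈ 7.78 × 10⁶ mm⁴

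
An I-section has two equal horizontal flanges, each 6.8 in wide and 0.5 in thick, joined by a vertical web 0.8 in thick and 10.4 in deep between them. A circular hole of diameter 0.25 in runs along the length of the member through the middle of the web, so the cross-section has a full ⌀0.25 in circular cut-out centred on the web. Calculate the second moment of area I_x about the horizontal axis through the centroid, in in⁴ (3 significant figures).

I_x ≈ 277 in⁴

Split into non-overlapping primitives; take the origin at the lower-left of the bounding box.
Bottom flange: 6.8 × 0.5, A = 3.4 in², y = 0.25 in, Ī = 0.070833 in⁴.
Web: 0.8 × 10.4, A = 8.32 in², y = 5.7 in, Ī = 74.991 in⁴.
Top flange: 6.8 × 0.5, A = 3.4 in², y = 11.15 in, Ī = 0.070833 in⁴.
Hole (subtracted): ⌀0.25, A = 0.049087 in², y = 5.7 in, Ī = 0.00019175 in⁴.
By symmetry the centroid is at mid-height, ȳ = 5.7 in.
Transfer each piece to the horizontal axis through the centroid using Ī + A·d² with d = y − 5.7:
  bottom flange: d = -5.45 in → contributes +101.06 in⁴
  web: d = 0 in → contributes +74.991 in⁴
  top flange: d = 5.45 in → contributes +101.06 in⁴
  hole: d = 0 in → contributes −0.00019175 in⁴
Total I = 277.11 in⁴.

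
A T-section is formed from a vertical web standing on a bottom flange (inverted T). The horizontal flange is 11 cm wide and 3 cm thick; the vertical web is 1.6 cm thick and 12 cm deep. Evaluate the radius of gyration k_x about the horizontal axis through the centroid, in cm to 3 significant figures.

Split into non-overlapping primitives; take the origin at the lower-left of the bounding box.
Flange: 11 × 3, A = 33 cm², y = 1.5 cm, Ī = 24.75 cm⁴.
Web: 1.6 × 12, A = 19.2 cm², y = 9 cm, Ī = 230.4 cm⁴.
Centroid: ȳ = ΣA·y / ΣA = 4.2586 cm.
Transfer each piece to the horizontal axis through the centroid using Ī + A·d² with d = y − 4.2586:
  flange: d = -2.7586 cm → contributes +275.88 cm⁴
  web: d = 4.7414 cm → contributes +662.03 cm⁴
Total I = 937.91 cm⁴.
Radius of gyration: k = √(I/A) = √(937.91 / 52.2) = 4.2388 cm.

k_x ≈ 4.24 cm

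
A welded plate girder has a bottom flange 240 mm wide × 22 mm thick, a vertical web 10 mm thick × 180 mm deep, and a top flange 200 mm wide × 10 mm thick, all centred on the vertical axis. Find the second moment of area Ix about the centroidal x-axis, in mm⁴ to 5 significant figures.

Ix ≈ 6.4023 × 10⁷ mm⁴

Treat the section as a set of non-overlapping primitives; coordinates are from the bounding-box lower-left.
Bottom plate: 240 × 22, A = 5 280 mm², y = 11 mm, Ī = 212 960 mm⁴.
Web plate: 10 × 180, A = 1 800 mm², y = 112 mm, Ī = 4 860 000 mm⁴.
Top plate: 200 × 10, A = 2 000 mm², y = 207 mm, Ī = 16666.67 mm⁴.
Centroid: ȳ = ΣA·y / ΣA = 74.19383 mm.
Transfer each piece to the centroidal x-axis using Ī + A·d² with d = y − 74.19383:
  bottom plate: d = -63.19383 mm → contributes +21 298 431 mm⁴
  web plate: d = 37.80617 mm → contributes +7 432 751 mm⁴
  top plate: d = 132.8062 mm → contributes +35 291 623 mm⁴
Total I = 64 022 806 mm⁴.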